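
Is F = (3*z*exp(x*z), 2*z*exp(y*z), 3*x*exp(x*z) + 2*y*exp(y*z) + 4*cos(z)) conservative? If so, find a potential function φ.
Yes, F is conservative. φ = 3*exp(x*z) + 2*exp(y*z) + 4*sin(z)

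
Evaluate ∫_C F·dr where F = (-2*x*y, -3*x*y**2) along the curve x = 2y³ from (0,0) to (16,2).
-3520/7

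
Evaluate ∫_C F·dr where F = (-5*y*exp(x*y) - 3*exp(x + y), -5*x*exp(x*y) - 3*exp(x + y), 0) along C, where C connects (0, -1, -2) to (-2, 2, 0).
-5*exp(-4) + 3*exp(-1) + 2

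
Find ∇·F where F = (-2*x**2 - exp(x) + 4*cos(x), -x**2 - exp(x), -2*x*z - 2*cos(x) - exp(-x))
-6*x - exp(x) - 4*sin(x)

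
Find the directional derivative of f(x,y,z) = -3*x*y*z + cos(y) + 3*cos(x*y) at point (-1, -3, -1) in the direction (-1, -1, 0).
sqrt(2)*(12 - 13*sin(3))/2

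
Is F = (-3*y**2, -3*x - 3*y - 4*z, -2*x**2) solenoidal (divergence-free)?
No, ∇·F = -3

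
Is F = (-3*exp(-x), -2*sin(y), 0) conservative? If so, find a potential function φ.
Yes, F is conservative. φ = 2*cos(y) + 3*exp(-x)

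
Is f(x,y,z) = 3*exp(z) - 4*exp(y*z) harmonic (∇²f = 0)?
No, ∇²f = -4*y**2*exp(y*z) - 4*z**2*exp(y*z) + 3*exp(z)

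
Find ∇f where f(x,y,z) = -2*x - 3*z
(-2, 0, -3)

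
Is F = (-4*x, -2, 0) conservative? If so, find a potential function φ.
Yes, F is conservative. φ = -2*x**2 - 2*y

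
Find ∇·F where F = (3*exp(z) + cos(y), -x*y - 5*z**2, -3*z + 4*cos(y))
-x - 3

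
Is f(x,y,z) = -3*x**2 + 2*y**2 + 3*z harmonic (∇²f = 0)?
No, ∇²f = -2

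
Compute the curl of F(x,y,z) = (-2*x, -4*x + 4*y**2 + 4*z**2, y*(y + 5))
(2*y - 8*z + 5, 0, -4)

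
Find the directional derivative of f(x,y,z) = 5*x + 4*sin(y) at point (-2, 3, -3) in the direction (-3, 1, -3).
sqrt(19)*(-15 + 4*cos(3))/19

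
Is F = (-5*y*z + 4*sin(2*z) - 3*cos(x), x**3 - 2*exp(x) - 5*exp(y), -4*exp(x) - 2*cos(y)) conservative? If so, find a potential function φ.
No, ∇×F = (2*sin(y), -5*y + 4*exp(x) + 8*cos(2*z), 3*x**2 + 5*z - 2*exp(x)) ≠ 0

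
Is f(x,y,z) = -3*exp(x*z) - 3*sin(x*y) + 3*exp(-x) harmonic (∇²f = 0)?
No, ∇²f = 3*(x**2*(-exp(x*z) + sin(x*y))*exp(x) + (y**2*sin(x*y) - z**2*exp(x*z))*exp(x) + 1)*exp(-x)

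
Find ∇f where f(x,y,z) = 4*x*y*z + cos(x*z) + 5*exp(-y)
(z*(4*y - sin(x*z)), 4*x*z - 5*exp(-y), x*(4*y - sin(x*z)))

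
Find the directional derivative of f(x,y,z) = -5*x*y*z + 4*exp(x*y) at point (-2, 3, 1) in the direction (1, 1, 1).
sqrt(3)*(4 + 25*exp(6))*exp(-6)/3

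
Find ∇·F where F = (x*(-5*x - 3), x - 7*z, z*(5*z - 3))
-10*x + 10*z - 6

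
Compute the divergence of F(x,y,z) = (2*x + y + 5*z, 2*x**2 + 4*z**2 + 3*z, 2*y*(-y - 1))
2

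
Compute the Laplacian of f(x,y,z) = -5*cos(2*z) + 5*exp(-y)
20*cos(2*z) + 5*exp(-y)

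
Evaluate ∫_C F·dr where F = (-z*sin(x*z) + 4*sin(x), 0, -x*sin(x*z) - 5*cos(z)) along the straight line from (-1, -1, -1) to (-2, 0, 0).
-5*sin(1) + 1 + 3*cos(1) - 4*cos(2)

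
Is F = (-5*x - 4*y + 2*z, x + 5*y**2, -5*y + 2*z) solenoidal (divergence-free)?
No, ∇·F = 10*y - 3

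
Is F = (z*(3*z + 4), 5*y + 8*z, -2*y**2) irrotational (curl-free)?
No, ∇×F = (-4*y - 8, 6*z + 4, 0)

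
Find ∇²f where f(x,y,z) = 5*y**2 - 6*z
10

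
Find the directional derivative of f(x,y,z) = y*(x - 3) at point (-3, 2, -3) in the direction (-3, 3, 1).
-24*sqrt(19)/19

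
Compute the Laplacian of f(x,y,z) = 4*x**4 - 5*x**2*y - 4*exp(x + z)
48*x**2 - 10*y - 8*exp(x + z)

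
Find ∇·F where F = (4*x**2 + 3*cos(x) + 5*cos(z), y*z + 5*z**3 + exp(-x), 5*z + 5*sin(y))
8*x + z - 3*sin(x) + 5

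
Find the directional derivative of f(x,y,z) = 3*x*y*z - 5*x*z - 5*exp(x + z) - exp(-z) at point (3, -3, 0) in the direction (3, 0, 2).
sqrt(13)*(-25*exp(3) - 82)/13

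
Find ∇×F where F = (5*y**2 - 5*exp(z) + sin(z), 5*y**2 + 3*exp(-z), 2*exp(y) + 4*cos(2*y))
(2*exp(y) - 8*sin(2*y) + 3*exp(-z), -5*exp(z) + cos(z), -10*y)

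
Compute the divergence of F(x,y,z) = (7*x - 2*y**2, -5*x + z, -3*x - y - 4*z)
3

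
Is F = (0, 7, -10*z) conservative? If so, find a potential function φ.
Yes, F is conservative. φ = 7*y - 5*z**2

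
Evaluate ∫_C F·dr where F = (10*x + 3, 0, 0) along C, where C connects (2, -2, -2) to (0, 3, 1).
-26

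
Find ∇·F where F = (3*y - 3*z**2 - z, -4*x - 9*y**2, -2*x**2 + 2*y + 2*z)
2 - 18*y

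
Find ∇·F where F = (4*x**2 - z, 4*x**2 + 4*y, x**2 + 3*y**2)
8*x + 4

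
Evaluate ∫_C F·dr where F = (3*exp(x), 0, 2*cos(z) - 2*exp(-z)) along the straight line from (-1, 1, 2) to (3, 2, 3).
-2*sin(2) - 3*exp(-1) - 2*exp(-2) + 2*exp(-3) + 2*sin(3) + 3*exp(3)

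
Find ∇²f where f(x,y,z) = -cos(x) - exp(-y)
cos(x) - exp(-y)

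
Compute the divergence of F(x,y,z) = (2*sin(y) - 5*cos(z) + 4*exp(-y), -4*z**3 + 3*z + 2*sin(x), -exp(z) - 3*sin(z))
-exp(z) - 3*cos(z)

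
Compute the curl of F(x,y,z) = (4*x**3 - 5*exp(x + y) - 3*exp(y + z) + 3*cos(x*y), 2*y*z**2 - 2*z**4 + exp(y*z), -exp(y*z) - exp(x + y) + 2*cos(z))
(-4*y*z - y*exp(y*z) + 8*z**3 - z*exp(y*z) - exp(x + y), exp(x + y) - 3*exp(y + z), 3*x*sin(x*y) + 5*exp(x + y) + 3*exp(y + z))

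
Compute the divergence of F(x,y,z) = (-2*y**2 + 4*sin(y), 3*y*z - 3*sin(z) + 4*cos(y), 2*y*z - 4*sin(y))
2*y + 3*z - 4*sin(y)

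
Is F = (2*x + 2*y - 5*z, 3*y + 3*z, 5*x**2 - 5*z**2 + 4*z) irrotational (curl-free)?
No, ∇×F = (-3, -10*x - 5, -2)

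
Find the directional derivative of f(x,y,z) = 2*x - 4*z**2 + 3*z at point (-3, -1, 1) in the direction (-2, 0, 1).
-9*sqrt(5)/5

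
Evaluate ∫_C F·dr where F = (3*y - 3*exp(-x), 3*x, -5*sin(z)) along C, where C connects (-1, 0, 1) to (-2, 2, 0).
-3*E - 7 - 5*cos(1) + 3*exp(2)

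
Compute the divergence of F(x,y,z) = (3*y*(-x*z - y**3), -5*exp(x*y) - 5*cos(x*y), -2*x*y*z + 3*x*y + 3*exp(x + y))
-2*x*y - 5*x*exp(x*y) + 5*x*sin(x*y) - 3*y*z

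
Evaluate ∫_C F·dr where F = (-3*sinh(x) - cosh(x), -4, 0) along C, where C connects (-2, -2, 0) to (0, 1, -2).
-15 - sinh(2) + 3*cosh(2)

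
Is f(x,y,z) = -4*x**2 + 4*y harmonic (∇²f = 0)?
No, ∇²f = -8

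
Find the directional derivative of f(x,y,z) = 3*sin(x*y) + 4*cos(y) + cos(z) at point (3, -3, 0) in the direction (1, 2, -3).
sqrt(14)*(9*cos(9) + 8*sin(3))/14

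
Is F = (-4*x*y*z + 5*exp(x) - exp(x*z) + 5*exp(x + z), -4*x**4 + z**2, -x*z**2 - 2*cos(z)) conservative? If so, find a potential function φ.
No, ∇×F = (-2*z, -4*x*y - x*exp(x*z) + z**2 + 5*exp(x + z), 4*x*(-4*x**2 + z)) ≠ 0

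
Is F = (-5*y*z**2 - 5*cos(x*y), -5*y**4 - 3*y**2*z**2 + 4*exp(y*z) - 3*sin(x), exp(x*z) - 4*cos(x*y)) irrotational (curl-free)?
No, ∇×F = (4*x*sin(x*y) + 6*y**2*z - 4*y*exp(y*z), -10*y*z - 4*y*sin(x*y) - z*exp(x*z), -5*x*sin(x*y) + 5*z**2 - 3*cos(x))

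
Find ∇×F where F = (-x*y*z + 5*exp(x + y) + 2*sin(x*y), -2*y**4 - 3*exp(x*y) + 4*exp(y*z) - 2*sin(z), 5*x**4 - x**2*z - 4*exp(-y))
(-4*y*exp(y*z) + 2*cos(z) + 4*exp(-y), x*(-20*x**2 - y + 2*z), x*z - 2*x*cos(x*y) - 3*y*exp(x*y) - 5*exp(x + y))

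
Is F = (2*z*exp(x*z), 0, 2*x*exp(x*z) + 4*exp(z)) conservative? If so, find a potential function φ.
Yes, F is conservative. φ = 4*exp(z) + 2*exp(x*z)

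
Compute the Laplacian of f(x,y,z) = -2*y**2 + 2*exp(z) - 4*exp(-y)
2*exp(z) - 4 - 4*exp(-y)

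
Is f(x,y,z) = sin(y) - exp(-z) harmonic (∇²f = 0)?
No, ∇²f = -sin(y) - exp(-z)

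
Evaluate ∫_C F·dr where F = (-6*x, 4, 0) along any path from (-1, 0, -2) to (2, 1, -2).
-5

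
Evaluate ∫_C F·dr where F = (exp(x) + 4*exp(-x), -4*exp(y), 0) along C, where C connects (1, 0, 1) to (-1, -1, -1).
-5*E + exp(-1) + 4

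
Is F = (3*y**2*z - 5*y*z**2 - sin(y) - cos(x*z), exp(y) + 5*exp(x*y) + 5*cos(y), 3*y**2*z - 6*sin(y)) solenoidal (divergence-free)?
No, ∇·F = 5*x*exp(x*y) + 3*y**2 + z*sin(x*z) + exp(y) - 5*sin(y)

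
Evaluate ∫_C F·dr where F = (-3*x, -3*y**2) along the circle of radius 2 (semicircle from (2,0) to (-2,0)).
0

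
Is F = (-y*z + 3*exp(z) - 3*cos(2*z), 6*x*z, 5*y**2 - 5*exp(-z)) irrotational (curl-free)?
No, ∇×F = (-6*x + 10*y, -y + 3*exp(z) + 6*sin(2*z), 7*z)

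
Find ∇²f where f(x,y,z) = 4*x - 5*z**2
-10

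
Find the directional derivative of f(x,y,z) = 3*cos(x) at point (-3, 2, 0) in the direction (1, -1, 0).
3*sqrt(2)*sin(3)/2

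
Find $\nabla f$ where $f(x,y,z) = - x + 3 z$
(-1, 0, 3)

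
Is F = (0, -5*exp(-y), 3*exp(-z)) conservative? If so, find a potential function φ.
Yes, F is conservative. φ = -3*exp(-z) + 5*exp(-y)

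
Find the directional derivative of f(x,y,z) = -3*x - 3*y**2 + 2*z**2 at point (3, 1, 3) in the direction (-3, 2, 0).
-3*sqrt(13)/13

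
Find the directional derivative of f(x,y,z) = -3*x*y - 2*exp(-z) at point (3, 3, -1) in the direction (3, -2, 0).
-9*sqrt(13)/13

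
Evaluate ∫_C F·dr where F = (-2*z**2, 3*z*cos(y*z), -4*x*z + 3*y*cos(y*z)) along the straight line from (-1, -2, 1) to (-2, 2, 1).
2 + 6*sin(2)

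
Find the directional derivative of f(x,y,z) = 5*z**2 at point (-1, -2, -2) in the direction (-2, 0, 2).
-10*sqrt(2)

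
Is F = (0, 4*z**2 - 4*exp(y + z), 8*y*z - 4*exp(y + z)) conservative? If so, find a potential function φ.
Yes, F is conservative. φ = 4*y*z**2 - 4*exp(y + z)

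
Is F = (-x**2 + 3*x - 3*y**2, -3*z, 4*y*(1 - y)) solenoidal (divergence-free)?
No, ∇·F = 3 - 2*x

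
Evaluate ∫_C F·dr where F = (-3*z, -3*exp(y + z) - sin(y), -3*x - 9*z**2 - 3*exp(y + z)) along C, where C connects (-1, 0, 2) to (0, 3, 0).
-3*exp(3) + cos(3) + 17 + 3*exp(2)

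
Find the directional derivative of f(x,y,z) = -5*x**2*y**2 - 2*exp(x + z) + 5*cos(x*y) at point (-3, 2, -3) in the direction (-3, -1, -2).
5*sqrt(14)*(-36*exp(6) + 2 - 3*exp(6)*sin(6))*exp(-6)/14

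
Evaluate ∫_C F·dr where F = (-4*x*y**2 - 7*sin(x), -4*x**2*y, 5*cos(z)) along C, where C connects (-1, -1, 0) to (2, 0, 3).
-7*cos(1) + 7*cos(2) + 5*sin(3) + 2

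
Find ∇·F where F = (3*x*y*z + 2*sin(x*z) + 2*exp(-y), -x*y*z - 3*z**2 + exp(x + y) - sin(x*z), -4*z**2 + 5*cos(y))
-x*z + 3*y*z + 2*z*cos(x*z) - 8*z + exp(x + y)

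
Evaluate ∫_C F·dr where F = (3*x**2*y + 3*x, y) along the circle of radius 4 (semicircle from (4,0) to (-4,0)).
-96*pi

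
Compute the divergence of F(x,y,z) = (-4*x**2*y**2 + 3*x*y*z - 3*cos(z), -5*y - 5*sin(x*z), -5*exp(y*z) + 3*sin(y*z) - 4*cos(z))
-8*x*y**2 + 3*y*z - 5*y*exp(y*z) + 3*y*cos(y*z) + 4*sin(z) - 5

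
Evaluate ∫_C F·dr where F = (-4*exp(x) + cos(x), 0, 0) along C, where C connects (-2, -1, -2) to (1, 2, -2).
-4*E + 4*exp(-2) + sin(1) + sin(2)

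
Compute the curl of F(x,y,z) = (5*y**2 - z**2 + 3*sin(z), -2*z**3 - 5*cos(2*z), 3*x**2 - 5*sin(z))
(6*z**2 - 10*sin(2*z), -6*x - 2*z + 3*cos(z), -10*y)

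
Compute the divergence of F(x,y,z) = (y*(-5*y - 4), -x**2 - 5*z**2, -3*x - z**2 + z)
1 - 2*z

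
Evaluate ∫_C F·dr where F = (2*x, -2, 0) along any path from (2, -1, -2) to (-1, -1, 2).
-3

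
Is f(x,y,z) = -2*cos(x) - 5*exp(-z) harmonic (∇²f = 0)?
No, ∇²f = 2*cos(x) - 5*exp(-z)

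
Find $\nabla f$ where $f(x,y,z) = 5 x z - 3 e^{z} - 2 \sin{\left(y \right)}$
(5*z, -2*cos(y), 5*x - 3*exp(z))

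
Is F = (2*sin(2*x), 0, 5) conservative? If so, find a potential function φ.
Yes, F is conservative. φ = 5*z - cos(2*x)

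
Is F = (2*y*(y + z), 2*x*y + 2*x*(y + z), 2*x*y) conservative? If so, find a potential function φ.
Yes, F is conservative. φ = 2*x*y*(y + z)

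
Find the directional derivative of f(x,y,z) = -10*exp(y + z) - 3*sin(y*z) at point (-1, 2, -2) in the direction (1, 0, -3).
sqrt(10)*(9*cos(4)/5 + 3)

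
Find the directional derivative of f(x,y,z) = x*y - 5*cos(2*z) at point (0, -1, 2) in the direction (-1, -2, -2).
1/3 - 20*sin(4)/3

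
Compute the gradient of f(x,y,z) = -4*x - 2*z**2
(-4, 0, -4*z)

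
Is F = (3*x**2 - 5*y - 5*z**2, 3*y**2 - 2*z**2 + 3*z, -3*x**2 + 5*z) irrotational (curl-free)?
No, ∇×F = (4*z - 3, 6*x - 10*z, 5)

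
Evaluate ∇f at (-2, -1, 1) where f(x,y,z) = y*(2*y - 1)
(0, -5, 0)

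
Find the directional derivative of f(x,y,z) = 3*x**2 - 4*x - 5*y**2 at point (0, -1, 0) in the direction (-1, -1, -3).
-6*sqrt(11)/11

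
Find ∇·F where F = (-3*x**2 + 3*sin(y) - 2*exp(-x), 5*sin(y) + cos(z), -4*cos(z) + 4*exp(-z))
-6*x + 4*sin(z) + 5*cos(y) - 4*exp(-z) + 2*exp(-x)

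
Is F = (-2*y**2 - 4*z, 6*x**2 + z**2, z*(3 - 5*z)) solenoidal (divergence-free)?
No, ∇·F = 3 - 10*z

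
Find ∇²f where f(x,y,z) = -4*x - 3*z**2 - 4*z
-6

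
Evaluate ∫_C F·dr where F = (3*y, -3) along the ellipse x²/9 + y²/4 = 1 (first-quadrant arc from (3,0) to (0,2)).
-9*pi/2 - 6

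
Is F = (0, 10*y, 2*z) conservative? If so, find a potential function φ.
Yes, F is conservative. φ = 5*y**2 + z**2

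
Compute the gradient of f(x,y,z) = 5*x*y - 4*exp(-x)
(5*y + 4*exp(-x), 5*x, 0)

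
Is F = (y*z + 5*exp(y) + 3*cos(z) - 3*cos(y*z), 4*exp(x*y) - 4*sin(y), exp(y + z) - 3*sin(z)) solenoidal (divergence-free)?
No, ∇·F = 4*x*exp(x*y) + exp(y + z) - 4*cos(y) - 3*cos(z)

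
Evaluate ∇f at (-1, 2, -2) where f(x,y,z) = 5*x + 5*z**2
(5, 0, -20)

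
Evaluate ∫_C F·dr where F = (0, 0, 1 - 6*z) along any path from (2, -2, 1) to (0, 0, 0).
2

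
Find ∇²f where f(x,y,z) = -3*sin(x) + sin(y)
3*sin(x) - sin(y)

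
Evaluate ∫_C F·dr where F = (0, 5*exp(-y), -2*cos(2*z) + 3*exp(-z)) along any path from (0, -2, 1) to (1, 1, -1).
-3*E - 2*exp(-1) + 2*sin(2) + 5*exp(2)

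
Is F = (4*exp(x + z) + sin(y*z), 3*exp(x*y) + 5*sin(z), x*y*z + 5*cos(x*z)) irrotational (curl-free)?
No, ∇×F = (x*z - 5*cos(z), -y*z + y*cos(y*z) + 5*z*sin(x*z) + 4*exp(x + z), 3*y*exp(x*y) - z*cos(y*z))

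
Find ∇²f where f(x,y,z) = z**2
2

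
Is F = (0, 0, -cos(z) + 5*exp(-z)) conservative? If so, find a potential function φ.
Yes, F is conservative. φ = -sin(z) - 5*exp(-z)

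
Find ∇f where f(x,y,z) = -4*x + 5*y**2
(-4, 10*y, 0)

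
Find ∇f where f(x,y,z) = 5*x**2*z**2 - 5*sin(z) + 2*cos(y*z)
(10*x*z**2, -2*z*sin(y*z), 10*x**2*z - 2*y*sin(y*z) - 5*cos(z))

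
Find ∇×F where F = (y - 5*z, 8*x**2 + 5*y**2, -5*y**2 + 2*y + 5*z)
(2 - 10*y, -5, 16*x - 1)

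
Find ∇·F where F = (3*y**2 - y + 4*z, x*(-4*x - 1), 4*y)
0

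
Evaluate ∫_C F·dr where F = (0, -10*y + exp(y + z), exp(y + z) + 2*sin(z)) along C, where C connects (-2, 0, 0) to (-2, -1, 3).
-4 - 2*cos(3) + exp(2)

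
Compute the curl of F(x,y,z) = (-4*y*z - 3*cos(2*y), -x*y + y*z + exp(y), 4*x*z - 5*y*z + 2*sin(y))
(-y - 5*z + 2*cos(y), -4*y - 4*z, -y + 4*z - 6*sin(2*y))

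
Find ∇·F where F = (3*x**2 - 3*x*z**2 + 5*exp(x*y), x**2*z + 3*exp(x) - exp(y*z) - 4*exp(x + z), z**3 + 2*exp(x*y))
6*x + 5*y*exp(x*y) - z*exp(y*z)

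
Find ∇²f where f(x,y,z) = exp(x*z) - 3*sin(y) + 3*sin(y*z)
x**2*exp(x*z) - 3*y**2*sin(y*z) + z**2*exp(x*z) - 3*z**2*sin(y*z) + 3*sin(y)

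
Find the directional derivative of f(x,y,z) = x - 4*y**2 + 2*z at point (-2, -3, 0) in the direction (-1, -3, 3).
-67*sqrt(19)/19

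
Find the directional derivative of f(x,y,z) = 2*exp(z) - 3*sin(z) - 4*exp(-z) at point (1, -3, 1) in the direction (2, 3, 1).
sqrt(14)*(-3*E*cos(1) + 4 + 2*exp(2))*exp(-1)/14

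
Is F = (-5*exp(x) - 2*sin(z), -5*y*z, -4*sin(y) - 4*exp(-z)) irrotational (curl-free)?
No, ∇×F = (5*y - 4*cos(y), -2*cos(z), 0)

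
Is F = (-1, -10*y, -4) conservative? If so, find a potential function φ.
Yes, F is conservative. φ = -x - 5*y**2 - 4*z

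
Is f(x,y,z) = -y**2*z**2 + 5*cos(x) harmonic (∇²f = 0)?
No, ∇²f = -2*y**2 - 2*z**2 - 5*cos(x)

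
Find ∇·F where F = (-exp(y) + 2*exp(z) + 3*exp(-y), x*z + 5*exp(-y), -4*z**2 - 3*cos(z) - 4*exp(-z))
-8*z + 3*sin(z) + 4*exp(-z) - 5*exp(-y)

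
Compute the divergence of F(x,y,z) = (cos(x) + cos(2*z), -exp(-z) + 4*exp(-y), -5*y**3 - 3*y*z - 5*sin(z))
-3*y - sin(x) - 5*cos(z) - 4*exp(-y)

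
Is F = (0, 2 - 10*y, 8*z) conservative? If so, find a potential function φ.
Yes, F is conservative. φ = -5*y**2 + 2*y + 4*z**2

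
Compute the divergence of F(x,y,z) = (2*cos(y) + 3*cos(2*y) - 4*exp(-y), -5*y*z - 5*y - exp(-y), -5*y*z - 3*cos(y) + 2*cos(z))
-5*y - 5*z - 2*sin(z) - 5 + exp(-y)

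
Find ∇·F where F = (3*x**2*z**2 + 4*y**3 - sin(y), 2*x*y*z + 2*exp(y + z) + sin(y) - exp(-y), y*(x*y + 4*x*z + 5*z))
((6*x*z**2 + 2*x*z + y*(4*x + 5) + 2*exp(y + z) + cos(y))*exp(y) + 1)*exp(-y)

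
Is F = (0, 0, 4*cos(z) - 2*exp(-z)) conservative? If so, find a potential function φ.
Yes, F is conservative. φ = 4*sin(z) + 2*exp(-z)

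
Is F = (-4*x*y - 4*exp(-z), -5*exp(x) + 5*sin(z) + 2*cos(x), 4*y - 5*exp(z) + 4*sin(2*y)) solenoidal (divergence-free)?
No, ∇·F = -4*y - 5*exp(z)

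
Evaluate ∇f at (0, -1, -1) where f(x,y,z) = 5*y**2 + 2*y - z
(0, -8, -1)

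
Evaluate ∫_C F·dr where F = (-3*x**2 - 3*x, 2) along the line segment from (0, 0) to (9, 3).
-1689/2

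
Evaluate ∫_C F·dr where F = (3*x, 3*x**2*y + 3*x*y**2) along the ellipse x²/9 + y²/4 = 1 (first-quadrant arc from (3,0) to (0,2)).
27/2 + 9*pi/2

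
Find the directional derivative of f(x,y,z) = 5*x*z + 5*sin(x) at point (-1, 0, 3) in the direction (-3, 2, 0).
-15*sqrt(13)*(cos(1) + 3)/13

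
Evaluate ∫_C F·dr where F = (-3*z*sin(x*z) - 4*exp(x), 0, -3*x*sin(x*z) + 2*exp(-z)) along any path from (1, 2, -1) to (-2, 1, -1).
-3*cos(1) + 3*cos(2) - 4*exp(-2) + 4*E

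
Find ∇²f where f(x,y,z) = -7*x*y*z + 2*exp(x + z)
4*exp(x + z)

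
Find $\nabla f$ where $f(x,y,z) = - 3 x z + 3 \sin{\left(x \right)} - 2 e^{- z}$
(-3*z + 3*cos(x), 0, -3*x + 2*exp(-z))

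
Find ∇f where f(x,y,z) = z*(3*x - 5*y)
(3*z, -5*z, 3*x - 5*y)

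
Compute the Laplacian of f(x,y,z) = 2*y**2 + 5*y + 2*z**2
8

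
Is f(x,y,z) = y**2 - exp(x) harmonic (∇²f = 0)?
No, ∇²f = 2 - exp(x)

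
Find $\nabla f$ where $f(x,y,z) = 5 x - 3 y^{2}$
(5, -6*y, 0)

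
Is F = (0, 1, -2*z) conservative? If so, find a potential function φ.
Yes, F is conservative. φ = y - z**2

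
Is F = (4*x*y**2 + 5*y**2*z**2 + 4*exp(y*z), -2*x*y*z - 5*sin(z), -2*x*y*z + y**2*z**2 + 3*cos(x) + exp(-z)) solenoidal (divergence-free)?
No, ∇·F = (2*(-x*y - x*z + y**2*z + 2*y**2)*exp(z) - 1)*exp(-z)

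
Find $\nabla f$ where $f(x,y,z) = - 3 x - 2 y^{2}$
(-3, -4*y, 0)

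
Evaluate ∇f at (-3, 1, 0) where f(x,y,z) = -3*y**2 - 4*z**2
(0, -6, 0)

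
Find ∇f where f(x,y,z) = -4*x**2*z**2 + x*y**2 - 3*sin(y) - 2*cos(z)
(-8*x*z**2 + y**2, 2*x*y - 3*cos(y), -8*x**2*z + 2*sin(z))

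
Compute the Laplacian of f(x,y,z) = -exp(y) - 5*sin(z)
-exp(y) + 5*sin(z)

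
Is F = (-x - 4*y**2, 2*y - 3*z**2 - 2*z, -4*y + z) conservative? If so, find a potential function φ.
No, ∇×F = (6*z - 2, 0, 8*y) ≠ 0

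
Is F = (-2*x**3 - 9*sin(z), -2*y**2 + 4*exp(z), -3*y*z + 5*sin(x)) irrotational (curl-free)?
No, ∇×F = (-3*z - 4*exp(z), -5*cos(x) - 9*cos(z), 0)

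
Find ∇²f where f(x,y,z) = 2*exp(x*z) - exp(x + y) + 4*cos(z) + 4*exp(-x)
2*((x**2*exp(x*z) + z**2*exp(x*z) - exp(x + y) - 2*cos(z))*exp(x) + 2)*exp(-x)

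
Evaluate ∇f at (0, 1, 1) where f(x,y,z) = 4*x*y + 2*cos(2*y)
(4, -4*sin(2), 0)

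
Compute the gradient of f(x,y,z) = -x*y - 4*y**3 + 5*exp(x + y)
(-y + 5*exp(x + y), -x - 12*y**2 + 5*exp(x + y), 0)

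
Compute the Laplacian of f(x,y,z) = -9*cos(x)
9*cos(x)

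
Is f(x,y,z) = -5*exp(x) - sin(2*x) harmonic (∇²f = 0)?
No, ∇²f = -5*exp(x) + 4*sin(2*x)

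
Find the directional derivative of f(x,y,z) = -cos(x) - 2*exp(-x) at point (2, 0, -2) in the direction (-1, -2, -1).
-sqrt(6)*(2 + exp(2)*sin(2))*exp(-2)/6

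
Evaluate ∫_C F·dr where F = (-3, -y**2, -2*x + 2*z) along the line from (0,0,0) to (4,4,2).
-112/3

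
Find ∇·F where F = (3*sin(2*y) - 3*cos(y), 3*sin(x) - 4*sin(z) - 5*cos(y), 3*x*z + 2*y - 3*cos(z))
3*x + 5*sin(y) + 3*sin(z)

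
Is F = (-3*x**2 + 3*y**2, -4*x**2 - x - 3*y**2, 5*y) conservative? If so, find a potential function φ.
No, ∇×F = (5, 0, -8*x - 6*y - 1) ≠ 0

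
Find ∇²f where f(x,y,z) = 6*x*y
0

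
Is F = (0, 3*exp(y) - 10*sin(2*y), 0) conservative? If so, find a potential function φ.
Yes, F is conservative. φ = 3*exp(y) + 5*cos(2*y)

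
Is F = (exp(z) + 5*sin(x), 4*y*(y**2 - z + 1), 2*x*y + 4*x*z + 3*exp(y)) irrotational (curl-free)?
No, ∇×F = (2*x + 4*y + 3*exp(y), -2*y - 4*z + exp(z), 0)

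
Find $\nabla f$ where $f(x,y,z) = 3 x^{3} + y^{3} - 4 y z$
(9*x**2, 3*y**2 - 4*z, -4*y)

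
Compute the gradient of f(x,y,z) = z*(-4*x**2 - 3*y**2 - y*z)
(-8*x*z, -z*(6*y + z), -4*x**2 - 3*y**2 - 2*y*z)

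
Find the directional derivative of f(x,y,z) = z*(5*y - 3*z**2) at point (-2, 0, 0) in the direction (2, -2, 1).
0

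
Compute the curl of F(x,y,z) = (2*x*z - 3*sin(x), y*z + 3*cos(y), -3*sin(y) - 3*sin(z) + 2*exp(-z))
(-y - 3*cos(y), 2*x, 0)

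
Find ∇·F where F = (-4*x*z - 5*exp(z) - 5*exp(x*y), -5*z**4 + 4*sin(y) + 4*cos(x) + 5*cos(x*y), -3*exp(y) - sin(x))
-5*x*sin(x*y) - 5*y*exp(x*y) - 4*z + 4*cos(y)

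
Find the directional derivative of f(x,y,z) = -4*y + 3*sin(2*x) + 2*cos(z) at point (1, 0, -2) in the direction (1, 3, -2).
sqrt(14)*(-6 - 2*sin(2) + 3*cos(2))/7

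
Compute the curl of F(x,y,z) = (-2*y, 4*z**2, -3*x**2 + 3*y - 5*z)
(3 - 8*z, 6*x, 2)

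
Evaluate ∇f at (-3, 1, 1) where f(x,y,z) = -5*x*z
(-5, 0, 15)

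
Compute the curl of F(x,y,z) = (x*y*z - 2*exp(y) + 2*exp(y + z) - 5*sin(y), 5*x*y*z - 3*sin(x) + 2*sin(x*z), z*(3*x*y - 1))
(x*(-5*y + 3*z - 2*cos(x*z)), x*y - 3*y*z + 2*exp(y + z), -x*z + 5*y*z + 2*z*cos(x*z) + 2*exp(y) - 2*exp(y + z) - 3*cos(x) + 5*cos(y))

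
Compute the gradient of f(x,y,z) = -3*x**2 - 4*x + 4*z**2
(-6*x - 4, 0, 8*z)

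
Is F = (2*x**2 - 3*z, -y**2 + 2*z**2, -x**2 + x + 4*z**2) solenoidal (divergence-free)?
No, ∇·F = 4*x - 2*y + 8*z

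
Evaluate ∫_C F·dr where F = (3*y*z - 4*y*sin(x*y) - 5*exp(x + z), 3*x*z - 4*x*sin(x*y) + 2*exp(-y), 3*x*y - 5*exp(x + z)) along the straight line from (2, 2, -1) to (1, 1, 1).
-5*exp(2) - 2*exp(-1) + 2*exp(-2) + 4*cos(1) - 4*cos(4) + 5*E + 15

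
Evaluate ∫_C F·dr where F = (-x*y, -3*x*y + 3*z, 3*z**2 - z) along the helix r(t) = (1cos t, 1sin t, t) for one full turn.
pi**2*(-2 + 8*pi)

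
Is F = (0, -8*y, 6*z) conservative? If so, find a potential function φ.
Yes, F is conservative. φ = -4*y**2 + 3*z**2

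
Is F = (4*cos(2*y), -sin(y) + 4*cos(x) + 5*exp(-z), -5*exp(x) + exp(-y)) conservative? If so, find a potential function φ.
No, ∇×F = (5*exp(-z) - exp(-y), 5*exp(x), -4*sin(x) + 8*sin(2*y)) ≠ 0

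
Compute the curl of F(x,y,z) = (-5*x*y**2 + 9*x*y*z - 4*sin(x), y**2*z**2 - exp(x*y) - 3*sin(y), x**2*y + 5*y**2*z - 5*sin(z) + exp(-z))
(x**2 - 2*y**2*z + 10*y*z, 7*x*y, 10*x*y - 9*x*z - y*exp(x*y))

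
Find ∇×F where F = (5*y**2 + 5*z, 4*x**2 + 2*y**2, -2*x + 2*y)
(2, 7, 8*x - 10*y)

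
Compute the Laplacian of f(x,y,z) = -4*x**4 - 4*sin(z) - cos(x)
-48*x**2 + 4*sin(z) + cos(x)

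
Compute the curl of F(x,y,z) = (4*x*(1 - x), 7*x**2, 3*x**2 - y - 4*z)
(-1, -6*x, 14*x)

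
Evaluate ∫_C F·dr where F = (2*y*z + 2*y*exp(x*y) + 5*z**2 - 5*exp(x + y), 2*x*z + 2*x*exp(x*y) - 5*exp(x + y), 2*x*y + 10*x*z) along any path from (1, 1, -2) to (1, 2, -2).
-5*exp(3) - 2*E - 4 + 7*exp(2)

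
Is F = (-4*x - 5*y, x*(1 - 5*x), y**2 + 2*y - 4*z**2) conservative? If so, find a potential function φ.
No, ∇×F = (2*y + 2, 0, 6 - 10*x) ≠ 0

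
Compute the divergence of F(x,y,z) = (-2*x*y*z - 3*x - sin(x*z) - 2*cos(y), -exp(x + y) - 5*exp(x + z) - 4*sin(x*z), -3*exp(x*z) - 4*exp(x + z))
-3*x*exp(x*z) - 2*y*z - z*cos(x*z) - exp(x + y) - 4*exp(x + z) - 3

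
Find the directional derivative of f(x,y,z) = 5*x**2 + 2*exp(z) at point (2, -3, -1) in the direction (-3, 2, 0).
-60*sqrt(13)/13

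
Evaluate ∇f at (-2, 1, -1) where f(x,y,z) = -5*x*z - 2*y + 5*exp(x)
(5*exp(-2) + 5, -2, 10)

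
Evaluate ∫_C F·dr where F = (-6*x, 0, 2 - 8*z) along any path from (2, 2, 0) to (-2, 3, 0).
0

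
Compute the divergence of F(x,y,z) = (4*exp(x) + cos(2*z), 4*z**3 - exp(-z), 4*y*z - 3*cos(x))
4*y + 4*exp(x)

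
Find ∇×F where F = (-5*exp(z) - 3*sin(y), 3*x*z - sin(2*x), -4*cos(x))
(-3*x, -5*exp(z) - 4*sin(x), 3*z - 2*cos(2*x) + 3*cos(y))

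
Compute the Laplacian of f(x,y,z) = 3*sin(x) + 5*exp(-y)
-3*sin(x) + 5*exp(-y)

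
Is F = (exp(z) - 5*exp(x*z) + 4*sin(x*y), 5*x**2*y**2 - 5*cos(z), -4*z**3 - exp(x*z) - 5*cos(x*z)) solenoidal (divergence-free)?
No, ∇·F = 10*x**2*y - x*exp(x*z) + 5*x*sin(x*z) + 4*y*cos(x*y) - 12*z**2 - 5*z*exp(x*z)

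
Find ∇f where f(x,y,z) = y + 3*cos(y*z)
(0, -3*z*sin(y*z) + 1, -3*y*sin(y*z))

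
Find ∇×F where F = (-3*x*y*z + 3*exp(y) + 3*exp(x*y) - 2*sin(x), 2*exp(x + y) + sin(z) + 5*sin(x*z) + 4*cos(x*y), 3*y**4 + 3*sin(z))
(-5*x*cos(x*z) + 12*y**3 - cos(z), -3*x*y, 3*x*z - 3*x*exp(x*y) - 4*y*sin(x*y) + 5*z*cos(x*z) - 3*exp(y) + 2*exp(x + y))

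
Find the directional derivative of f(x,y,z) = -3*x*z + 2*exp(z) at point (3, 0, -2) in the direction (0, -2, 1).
sqrt(5)*(2 - 9*exp(2))*exp(-2)/5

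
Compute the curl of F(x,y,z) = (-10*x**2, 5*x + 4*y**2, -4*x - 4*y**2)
(-8*y, 4, 5)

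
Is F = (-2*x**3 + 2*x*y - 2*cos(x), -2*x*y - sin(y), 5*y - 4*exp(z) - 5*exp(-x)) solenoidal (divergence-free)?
No, ∇·F = -6*x**2 - 2*x + 2*y - 4*exp(z) + 2*sin(x) - cos(y)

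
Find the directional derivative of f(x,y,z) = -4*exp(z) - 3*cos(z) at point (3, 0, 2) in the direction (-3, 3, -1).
sqrt(19)*(-3*sin(2) + 4*exp(2))/19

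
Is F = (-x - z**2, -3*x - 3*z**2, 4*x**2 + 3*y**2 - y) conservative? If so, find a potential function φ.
No, ∇×F = (6*y + 6*z - 1, -8*x - 2*z, -3) ≠ 0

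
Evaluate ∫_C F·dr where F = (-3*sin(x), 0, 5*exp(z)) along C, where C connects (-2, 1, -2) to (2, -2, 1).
-(5 - 5*exp(3))*exp(-2)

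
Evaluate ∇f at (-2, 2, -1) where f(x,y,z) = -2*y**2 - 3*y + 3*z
(0, -11, 3)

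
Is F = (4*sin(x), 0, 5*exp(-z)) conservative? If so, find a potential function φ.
Yes, F is conservative. φ = -4*cos(x) - 5*exp(-z)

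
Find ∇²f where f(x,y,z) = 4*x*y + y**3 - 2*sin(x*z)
2*x**2*sin(x*z) + 6*y + 2*z**2*sin(x*z)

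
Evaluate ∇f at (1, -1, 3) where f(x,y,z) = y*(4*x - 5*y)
(-4, 14, 0)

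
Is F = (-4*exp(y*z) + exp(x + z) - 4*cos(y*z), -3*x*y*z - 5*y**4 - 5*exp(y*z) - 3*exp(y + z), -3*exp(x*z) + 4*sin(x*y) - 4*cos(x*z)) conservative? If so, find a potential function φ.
No, ∇×F = (3*x*y + 4*x*cos(x*y) + 5*y*exp(y*z) + 3*exp(y + z), -4*y*exp(y*z) + 4*y*sin(y*z) - 4*y*cos(x*y) + 3*z*exp(x*z) - 4*z*sin(x*z) + exp(x + z), z*(-3*y + 4*exp(y*z) - 4*sin(y*z))) ≠ 0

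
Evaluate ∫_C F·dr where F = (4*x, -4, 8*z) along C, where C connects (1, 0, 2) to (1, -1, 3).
24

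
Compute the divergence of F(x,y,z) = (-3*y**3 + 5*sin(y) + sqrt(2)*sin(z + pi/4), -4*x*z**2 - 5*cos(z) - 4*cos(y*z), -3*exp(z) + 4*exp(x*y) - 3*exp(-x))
4*z*sin(y*z) - 3*exp(z)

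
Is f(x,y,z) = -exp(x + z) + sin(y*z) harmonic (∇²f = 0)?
No, ∇²f = -y**2*sin(y*z) - z**2*sin(y*z) - 2*exp(x + z)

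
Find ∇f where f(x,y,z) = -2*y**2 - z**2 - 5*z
(0, -4*y, -2*z - 5)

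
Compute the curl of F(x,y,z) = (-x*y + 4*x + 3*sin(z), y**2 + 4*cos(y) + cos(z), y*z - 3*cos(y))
(z + 3*sin(y) + sin(z), 3*cos(z), x)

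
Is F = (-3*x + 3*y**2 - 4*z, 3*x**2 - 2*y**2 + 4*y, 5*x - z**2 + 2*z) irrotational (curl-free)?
No, ∇×F = (0, -9, 6*x - 6*y)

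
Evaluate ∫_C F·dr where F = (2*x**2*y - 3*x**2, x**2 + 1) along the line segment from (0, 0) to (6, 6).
510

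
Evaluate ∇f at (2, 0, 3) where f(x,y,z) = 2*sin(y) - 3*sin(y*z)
(0, -7, 0)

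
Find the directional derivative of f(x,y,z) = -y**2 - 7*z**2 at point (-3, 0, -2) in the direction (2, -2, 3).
84*sqrt(17)/17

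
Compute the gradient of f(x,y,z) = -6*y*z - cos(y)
(0, -6*z + sin(y), -6*y)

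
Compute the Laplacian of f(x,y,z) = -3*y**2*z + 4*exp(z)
-6*z + 4*exp(z)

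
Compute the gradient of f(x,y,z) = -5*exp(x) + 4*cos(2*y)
(-5*exp(x), -8*sin(2*y), 0)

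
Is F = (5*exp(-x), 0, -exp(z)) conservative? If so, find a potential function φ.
Yes, F is conservative. φ = -exp(z) - 5*exp(-x)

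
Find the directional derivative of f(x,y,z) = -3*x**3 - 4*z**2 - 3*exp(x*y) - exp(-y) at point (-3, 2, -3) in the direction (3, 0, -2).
3*sqrt(13)*(-97*exp(6) - 6)*exp(-6)/13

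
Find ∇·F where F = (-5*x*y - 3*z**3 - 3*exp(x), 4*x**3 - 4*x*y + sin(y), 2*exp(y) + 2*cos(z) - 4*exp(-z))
-4*x - 5*y - 3*exp(x) - 2*sin(z) + cos(y) + 4*exp(-z)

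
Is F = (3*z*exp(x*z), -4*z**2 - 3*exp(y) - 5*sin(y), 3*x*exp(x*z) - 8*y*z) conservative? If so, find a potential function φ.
Yes, F is conservative. φ = -4*y*z**2 - 3*exp(y) + 3*exp(x*z) + 5*cos(y)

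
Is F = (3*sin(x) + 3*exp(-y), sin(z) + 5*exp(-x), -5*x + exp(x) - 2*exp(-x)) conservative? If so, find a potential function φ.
No, ∇×F = (-cos(z), -exp(x) + 5 - 2*exp(-x), 3*exp(-y) - 5*exp(-x)) ≠ 0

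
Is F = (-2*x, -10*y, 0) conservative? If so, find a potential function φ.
Yes, F is conservative. φ = -x**2 - 5*y**2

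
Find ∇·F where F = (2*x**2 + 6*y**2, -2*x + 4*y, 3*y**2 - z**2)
4*x - 2*z + 4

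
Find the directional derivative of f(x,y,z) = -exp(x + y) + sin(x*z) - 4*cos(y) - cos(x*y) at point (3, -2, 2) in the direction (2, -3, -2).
sqrt(17)*(13*sin(6) - 2*cos(6) + E + 12*sin(2))/17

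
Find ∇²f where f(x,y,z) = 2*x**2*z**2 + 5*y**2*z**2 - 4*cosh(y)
4*x**2 + 10*y**2 + 14*z**2 - 4*cosh(y)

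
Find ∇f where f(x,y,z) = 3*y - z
(0, 3, -1)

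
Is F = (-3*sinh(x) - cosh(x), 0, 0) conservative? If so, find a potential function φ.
Yes, F is conservative. φ = -sinh(x) - 3*cosh(x)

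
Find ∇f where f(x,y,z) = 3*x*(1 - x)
(3 - 6*x, 0, 0)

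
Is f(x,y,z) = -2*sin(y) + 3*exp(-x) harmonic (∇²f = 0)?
No, ∇²f = 2*sin(y) + 3*exp(-x)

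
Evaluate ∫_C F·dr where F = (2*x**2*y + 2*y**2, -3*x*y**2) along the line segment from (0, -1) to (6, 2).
303/2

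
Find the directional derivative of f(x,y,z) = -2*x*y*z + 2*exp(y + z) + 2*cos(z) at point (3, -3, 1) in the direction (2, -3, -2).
2*sqrt(17)*(-3*exp(2) - 5 + 2*exp(2)*sin(1))*exp(-2)/17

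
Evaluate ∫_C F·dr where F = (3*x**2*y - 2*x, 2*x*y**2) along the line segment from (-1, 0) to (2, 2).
103/6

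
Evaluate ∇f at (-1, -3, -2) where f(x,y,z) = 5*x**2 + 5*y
(-10, 5, 0)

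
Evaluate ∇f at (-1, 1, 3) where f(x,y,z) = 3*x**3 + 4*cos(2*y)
(9, -8*sin(2), 0)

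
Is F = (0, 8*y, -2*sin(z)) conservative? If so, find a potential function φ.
Yes, F is conservative. φ = 4*y**2 + 2*cos(z)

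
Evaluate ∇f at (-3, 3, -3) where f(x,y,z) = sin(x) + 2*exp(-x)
(-2*exp(3) + cos(3), 0, 0)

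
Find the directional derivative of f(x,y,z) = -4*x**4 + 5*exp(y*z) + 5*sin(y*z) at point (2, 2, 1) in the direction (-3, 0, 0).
128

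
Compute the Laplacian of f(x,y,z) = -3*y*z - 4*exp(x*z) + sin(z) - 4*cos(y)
-4*x**2*exp(x*z) - 4*z**2*exp(x*z) - sin(z) + 4*cos(y)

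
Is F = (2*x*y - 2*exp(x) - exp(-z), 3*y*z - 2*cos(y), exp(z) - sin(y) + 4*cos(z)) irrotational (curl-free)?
No, ∇×F = (-3*y - cos(y), exp(-z), -2*x)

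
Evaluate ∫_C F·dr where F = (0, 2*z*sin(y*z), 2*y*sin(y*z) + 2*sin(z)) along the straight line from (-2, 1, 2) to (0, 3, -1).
4*cos(2) - 2*cos(1) - 2*cos(3)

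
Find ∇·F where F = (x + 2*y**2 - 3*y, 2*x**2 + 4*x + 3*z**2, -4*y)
1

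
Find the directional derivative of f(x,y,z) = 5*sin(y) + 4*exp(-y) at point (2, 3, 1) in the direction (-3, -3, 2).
3*sqrt(22)*(4 - 5*exp(3)*cos(3))*exp(-3)/22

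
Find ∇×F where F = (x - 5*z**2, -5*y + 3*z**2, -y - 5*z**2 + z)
(-6*z - 1, -10*z, 0)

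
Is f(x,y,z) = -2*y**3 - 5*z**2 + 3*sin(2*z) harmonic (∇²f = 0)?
No, ∇²f = -12*y - 12*sin(2*z) - 10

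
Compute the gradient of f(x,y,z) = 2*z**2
(0, 0, 4*z)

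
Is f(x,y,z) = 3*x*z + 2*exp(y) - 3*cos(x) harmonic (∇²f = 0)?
No, ∇²f = 2*exp(y) + 3*cos(x)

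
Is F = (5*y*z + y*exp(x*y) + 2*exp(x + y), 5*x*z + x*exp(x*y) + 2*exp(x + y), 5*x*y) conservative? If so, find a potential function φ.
Yes, F is conservative. φ = 5*x*y*z + exp(x*y) + 2*exp(x + y)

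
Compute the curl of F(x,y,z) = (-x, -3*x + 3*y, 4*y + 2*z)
(4, 0, -3)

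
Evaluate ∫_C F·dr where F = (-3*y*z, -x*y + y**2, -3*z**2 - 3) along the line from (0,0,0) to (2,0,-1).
4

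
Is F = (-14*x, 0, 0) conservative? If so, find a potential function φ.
Yes, F is conservative. φ = -7*x**2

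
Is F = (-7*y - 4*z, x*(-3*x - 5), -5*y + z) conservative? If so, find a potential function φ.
No, ∇×F = (-5, -4, 2 - 6*x) ≠ 0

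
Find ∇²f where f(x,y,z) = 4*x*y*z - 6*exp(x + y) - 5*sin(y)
-12*exp(x + y) + 5*sin(y)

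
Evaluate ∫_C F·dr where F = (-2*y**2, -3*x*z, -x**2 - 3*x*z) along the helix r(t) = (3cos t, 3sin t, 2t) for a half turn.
-27*pi**2/2 - 9*pi + 144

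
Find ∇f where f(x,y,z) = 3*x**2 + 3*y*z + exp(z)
(6*x, 3*z, 3*y + exp(z))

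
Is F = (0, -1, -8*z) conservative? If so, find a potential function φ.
Yes, F is conservative. φ = -y - 4*z**2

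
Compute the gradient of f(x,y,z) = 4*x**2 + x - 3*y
(8*x + 1, -3, 0)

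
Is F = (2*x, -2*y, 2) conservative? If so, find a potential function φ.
Yes, F is conservative. φ = x**2 - y**2 + 2*z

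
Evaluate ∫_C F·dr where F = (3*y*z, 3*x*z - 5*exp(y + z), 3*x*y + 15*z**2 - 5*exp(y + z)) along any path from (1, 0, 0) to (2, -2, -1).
12 - 5*exp(-3)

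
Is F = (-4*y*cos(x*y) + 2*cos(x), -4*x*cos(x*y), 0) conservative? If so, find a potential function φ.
Yes, F is conservative. φ = 2*sin(x) - 4*sin(x*y)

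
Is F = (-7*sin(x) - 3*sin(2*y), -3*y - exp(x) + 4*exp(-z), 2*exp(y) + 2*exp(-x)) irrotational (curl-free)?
No, ∇×F = (2*exp(y) + 4*exp(-z), 2*exp(-x), -exp(x) + 6*cos(2*y))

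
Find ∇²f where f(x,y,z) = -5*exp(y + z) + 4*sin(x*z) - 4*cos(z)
-4*x**2*sin(x*z) - 4*z**2*sin(x*z) - 10*exp(y + z) + 4*cos(z)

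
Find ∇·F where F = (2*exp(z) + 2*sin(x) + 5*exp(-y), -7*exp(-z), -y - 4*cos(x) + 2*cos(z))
-2*sin(z) + 2*cos(x)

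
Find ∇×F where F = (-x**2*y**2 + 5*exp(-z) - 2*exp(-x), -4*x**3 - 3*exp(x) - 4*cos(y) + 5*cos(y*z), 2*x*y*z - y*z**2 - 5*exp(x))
(2*x*z + 5*y*sin(y*z) - z**2, -2*y*z + 5*exp(x) - 5*exp(-z), 2*x**2*y - 12*x**2 - 3*exp(x))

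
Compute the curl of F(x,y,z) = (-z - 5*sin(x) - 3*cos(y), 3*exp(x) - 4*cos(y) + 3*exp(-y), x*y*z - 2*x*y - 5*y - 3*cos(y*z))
(x*z - 2*x + 3*z*sin(y*z) - 5, -y*z + 2*y - 1, 3*exp(x) - 3*sin(y))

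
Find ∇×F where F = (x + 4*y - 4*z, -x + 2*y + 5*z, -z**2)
(-5, -4, -5)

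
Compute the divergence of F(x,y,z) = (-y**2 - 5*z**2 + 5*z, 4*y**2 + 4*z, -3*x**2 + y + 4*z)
8*y + 4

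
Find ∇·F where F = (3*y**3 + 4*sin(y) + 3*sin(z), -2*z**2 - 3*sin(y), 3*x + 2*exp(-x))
-3*cos(y)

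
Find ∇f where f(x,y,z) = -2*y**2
(0, -4*y, 0)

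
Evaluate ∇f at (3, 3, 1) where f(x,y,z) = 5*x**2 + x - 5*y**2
(31, -30, 0)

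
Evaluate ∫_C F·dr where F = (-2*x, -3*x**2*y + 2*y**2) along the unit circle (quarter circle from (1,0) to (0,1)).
11/12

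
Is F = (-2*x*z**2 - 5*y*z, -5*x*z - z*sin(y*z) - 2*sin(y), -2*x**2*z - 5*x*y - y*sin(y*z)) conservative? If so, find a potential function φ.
Yes, F is conservative. φ = -x**2*z**2 - 5*x*y*z + 2*cos(y) + cos(y*z)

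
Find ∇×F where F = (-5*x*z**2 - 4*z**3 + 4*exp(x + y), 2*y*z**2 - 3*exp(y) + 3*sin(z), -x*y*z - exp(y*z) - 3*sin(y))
(-x*z - 4*y*z - z*exp(y*z) - 3*cos(y) - 3*cos(z), z*(-10*x + y - 12*z), -4*exp(x + y))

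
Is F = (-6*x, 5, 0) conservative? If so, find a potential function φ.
Yes, F is conservative. φ = -3*x**2 + 5*y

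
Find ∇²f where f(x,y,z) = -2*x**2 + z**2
-2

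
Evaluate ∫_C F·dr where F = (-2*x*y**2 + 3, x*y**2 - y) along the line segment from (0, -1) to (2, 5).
16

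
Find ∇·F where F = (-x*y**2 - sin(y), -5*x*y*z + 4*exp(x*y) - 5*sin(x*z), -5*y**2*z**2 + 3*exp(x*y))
-5*x*z + 4*x*exp(x*y) - 10*y**2*z - y**2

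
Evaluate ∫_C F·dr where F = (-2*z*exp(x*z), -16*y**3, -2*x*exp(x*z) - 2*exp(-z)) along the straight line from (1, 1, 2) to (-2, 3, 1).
-320 - 4*exp(-2) + 2*exp(-1) + 2*exp(2)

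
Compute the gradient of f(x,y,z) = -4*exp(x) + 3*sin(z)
(-4*exp(x), 0, 3*cos(z))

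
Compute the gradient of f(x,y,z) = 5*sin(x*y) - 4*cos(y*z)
(5*y*cos(x*y), 5*x*cos(x*y) + 4*z*sin(y*z), 4*y*sin(y*z))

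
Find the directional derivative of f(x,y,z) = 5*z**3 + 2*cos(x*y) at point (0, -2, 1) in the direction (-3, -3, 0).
0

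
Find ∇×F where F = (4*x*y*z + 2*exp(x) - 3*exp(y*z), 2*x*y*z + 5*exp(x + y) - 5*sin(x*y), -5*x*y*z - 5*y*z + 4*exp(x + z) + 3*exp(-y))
(-2*x*y - 5*x*z - 5*z - 3*exp(-y), 4*x*y + 5*y*z - 3*y*exp(y*z) - 4*exp(x + z), -4*x*z + 2*y*z - 5*y*cos(x*y) + 3*z*exp(y*z) + 5*exp(x + y))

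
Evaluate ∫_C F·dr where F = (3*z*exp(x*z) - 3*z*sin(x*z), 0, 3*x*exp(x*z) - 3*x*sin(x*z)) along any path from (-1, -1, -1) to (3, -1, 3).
-3*E + 3*cos(9) - 3*cos(1) + 3*exp(9)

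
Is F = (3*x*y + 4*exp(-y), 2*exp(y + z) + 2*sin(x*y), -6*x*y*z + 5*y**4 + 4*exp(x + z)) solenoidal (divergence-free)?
No, ∇·F = -6*x*y + 2*x*cos(x*y) + 3*y + 4*exp(x + z) + 2*exp(y + z)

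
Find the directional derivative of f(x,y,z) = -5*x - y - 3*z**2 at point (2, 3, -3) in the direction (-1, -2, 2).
43/3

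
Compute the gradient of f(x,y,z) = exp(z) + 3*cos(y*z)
(0, -3*z*sin(y*z), -3*y*sin(y*z) + exp(z))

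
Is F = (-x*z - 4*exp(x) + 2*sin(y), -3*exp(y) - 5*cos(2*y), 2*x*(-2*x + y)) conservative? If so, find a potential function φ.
No, ∇×F = (2*x, 7*x - 2*y, -2*cos(y)) ≠ 0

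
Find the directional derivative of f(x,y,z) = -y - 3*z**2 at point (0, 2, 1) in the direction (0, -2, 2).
-5*sqrt(2)/2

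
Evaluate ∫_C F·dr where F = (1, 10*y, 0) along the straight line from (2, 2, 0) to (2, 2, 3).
0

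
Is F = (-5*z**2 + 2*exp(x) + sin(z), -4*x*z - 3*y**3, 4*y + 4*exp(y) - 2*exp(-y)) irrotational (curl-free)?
No, ∇×F = (4*x + 4*exp(y) + 4 + 2*exp(-y), -10*z + cos(z), -4*z)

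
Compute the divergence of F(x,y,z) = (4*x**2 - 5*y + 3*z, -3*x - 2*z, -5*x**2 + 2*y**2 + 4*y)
8*x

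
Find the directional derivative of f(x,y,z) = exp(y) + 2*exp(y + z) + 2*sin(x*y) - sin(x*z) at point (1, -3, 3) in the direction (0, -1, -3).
sqrt(10)*(-8*exp(3) + exp(3)*cos(3) - 1)*exp(-3)/10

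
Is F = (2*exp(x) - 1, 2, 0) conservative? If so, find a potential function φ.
Yes, F is conservative. φ = -x + 2*y + 2*exp(x)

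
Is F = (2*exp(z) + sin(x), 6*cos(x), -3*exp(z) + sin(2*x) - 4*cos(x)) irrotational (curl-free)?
No, ∇×F = (0, 2*exp(z) - 4*sin(x) - 2*cos(2*x), -6*sin(x))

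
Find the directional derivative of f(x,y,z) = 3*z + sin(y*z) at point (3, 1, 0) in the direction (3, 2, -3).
-6*sqrt(22)/11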